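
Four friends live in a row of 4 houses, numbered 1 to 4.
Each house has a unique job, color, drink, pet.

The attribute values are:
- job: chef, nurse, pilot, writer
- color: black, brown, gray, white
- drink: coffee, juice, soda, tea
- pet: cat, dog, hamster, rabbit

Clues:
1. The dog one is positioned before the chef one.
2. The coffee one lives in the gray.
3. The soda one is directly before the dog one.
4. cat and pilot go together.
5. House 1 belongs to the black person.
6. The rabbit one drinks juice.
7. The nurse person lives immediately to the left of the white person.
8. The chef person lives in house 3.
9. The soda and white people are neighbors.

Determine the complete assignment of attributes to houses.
Solution:

House | Job | Color | Drink | Pet
---------------------------------
  1   | nurse | black | soda | hamster
  2   | writer | white | tea | dog
  3   | chef | brown | juice | rabbit
  4   | pilot | gray | coffee | cat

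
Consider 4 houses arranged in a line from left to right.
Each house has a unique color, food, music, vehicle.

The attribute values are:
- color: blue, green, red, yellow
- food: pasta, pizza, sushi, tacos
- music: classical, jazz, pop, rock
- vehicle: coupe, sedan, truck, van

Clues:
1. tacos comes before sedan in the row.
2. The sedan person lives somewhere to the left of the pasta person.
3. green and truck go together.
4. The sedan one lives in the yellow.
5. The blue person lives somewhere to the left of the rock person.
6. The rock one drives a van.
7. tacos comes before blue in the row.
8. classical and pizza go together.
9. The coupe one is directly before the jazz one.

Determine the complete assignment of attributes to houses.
Solution:

House | Color | Food | Music | Vehicle
--------------------------------------
  1   | green | tacos | pop | truck
  2   | blue | pizza | classical | coupe
  3   | yellow | sushi | jazz | sedan
  4   | red | pasta | rock | van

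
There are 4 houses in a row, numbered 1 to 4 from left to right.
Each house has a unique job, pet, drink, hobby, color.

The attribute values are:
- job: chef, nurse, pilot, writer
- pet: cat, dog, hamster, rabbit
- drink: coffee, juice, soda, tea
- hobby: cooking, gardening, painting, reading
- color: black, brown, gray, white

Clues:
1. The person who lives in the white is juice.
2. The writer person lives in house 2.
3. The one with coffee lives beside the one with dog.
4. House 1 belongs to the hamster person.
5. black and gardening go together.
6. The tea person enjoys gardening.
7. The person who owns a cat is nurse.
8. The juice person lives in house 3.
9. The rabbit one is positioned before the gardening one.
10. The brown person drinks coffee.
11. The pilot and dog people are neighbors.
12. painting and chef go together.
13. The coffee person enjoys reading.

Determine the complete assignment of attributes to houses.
Solution:

House | Job | Pet | Drink | Hobby | Color
-----------------------------------------
  1   | pilot | hamster | coffee | reading | brown
  2   | writer | dog | soda | cooking | gray
  3   | chef | rabbit | juice | painting | white
  4   | nurse | cat | tea | gardening | black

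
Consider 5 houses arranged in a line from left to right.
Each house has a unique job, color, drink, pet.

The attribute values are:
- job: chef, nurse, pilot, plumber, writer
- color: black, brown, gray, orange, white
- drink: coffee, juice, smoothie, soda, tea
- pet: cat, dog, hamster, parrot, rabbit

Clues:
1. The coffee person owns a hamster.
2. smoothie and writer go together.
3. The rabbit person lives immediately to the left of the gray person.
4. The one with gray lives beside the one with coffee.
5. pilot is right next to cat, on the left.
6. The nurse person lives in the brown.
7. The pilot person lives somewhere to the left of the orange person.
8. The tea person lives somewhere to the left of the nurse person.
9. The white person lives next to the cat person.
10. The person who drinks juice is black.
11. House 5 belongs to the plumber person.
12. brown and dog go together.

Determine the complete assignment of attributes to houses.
Solution:

House | Job | Color | Drink | Pet
---------------------------------
  1   | pilot | white | tea | rabbit
  2   | writer | gray | smoothie | cat
  3   | chef | orange | coffee | hamster
  4   | nurse | brown | soda | dog
  5   | plumber | black | juice | parrot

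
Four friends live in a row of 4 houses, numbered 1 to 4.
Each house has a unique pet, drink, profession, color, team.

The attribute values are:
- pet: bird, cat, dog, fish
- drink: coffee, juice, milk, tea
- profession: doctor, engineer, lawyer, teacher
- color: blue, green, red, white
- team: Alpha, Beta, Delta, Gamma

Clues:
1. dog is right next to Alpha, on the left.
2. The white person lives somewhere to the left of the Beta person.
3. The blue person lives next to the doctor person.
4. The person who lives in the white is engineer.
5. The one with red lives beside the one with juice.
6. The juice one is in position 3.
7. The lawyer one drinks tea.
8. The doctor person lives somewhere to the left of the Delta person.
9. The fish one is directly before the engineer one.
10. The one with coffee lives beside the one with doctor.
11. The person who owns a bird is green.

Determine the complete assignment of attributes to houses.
Solution:

House | Pet | Drink | Profession | Color | Team
-----------------------------------------------
  1   | dog | coffee | teacher | blue | Gamma
  2   | fish | milk | doctor | red | Alpha
  3   | cat | juice | engineer | white | Delta
  4   | bird | tea | lawyer | green | Beta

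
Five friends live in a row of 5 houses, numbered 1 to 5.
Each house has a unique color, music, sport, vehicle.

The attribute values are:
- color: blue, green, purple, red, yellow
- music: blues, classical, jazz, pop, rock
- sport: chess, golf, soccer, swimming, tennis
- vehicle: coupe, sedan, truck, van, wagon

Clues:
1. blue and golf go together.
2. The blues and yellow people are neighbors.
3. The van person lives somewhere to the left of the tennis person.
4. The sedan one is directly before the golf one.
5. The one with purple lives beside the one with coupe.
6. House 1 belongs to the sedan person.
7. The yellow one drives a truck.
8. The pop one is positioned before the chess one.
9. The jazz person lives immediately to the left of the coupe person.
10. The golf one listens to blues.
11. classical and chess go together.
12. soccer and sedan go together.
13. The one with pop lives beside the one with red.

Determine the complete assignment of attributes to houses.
Solution:

House | Color | Music | Sport | Vehicle
---------------------------------------
  1   | purple | jazz | soccer | sedan
  2   | blue | blues | golf | coupe
  3   | yellow | pop | swimming | truck
  4   | red | classical | chess | van
  5   | green | rock | tennis | wagon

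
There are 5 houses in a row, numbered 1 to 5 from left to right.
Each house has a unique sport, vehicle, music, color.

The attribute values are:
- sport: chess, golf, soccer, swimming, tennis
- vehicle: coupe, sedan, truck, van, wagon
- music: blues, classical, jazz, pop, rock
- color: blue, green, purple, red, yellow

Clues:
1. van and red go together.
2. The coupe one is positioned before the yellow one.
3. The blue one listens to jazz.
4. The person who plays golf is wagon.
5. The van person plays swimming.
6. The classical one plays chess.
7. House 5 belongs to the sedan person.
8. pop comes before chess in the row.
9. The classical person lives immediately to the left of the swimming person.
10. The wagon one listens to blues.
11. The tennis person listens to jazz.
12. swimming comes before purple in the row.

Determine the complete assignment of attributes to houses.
Solution:

House | Sport | Vehicle | Music | Color
---------------------------------------
  1   | soccer | coupe | pop | green
  2   | chess | truck | classical | yellow
  3   | swimming | van | rock | red
  4   | golf | wagon | blues | purple
  5   | tennis | sedan | jazz | blue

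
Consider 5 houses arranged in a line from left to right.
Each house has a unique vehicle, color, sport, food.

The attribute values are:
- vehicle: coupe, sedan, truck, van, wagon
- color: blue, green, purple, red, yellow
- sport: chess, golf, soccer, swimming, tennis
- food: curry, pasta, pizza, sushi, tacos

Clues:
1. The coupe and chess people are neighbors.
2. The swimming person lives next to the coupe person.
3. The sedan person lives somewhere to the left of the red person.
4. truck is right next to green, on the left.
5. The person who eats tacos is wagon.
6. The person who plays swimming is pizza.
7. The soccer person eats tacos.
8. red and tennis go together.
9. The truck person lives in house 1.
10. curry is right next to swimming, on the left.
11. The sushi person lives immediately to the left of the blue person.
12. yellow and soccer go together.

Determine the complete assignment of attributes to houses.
Solution:

House | Vehicle | Color | Sport | Food
--------------------------------------
  1   | truck | purple | golf | curry
  2   | sedan | green | swimming | pizza
  3   | coupe | red | tennis | sushi
  4   | van | blue | chess | pasta
  5   | wagon | yellow | soccer | tacos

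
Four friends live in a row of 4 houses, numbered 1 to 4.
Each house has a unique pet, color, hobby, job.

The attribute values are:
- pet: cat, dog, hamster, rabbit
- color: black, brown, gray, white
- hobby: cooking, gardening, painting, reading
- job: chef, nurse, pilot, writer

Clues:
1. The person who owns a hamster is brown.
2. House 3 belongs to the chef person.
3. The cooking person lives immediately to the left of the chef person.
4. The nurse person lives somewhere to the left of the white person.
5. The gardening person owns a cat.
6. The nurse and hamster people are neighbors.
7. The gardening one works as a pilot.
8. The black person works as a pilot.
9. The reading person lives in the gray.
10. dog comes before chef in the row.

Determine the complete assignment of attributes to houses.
Solution:

House | Pet | Color | Hobby | Job
---------------------------------
  1   | dog | gray | reading | nurse
  2   | hamster | brown | cooking | writer
  3   | rabbit | white | painting | chef
  4   | cat | black | gardening | pilot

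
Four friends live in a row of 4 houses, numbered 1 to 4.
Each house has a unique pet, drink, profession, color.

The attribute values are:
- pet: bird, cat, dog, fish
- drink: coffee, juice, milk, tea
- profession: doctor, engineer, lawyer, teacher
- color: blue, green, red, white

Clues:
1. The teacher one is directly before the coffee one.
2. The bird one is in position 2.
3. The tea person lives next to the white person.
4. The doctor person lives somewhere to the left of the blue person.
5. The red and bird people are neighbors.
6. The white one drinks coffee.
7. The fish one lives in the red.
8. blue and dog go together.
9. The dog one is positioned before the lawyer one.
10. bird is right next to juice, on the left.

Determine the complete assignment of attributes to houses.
Solution:

House | Pet | Drink | Profession | Color
----------------------------------------
  1   | fish | tea | teacher | red
  2   | bird | coffee | doctor | white
  3   | dog | juice | engineer | blue
  4   | cat | milk | lawyer | green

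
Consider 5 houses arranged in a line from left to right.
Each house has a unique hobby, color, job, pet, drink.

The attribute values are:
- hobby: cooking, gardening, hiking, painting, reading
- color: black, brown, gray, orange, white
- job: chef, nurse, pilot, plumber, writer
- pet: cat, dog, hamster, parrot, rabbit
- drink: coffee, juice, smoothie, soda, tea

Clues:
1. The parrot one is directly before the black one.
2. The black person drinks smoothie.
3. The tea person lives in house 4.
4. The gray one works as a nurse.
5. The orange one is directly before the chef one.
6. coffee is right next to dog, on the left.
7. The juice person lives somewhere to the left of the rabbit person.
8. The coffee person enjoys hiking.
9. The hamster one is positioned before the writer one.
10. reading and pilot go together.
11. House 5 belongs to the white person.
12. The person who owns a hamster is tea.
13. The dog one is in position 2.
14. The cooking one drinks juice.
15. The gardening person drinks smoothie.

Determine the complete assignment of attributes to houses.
Solution:

House | Hobby | Color | Job | Pet | Drink
-----------------------------------------
  1   | hiking | orange | plumber | parrot | coffee
  2   | gardening | black | chef | dog | smoothie
  3   | cooking | gray | nurse | cat | juice
  4   | reading | brown | pilot | hamster | tea
  5   | painting | white | writer | rabbit | soda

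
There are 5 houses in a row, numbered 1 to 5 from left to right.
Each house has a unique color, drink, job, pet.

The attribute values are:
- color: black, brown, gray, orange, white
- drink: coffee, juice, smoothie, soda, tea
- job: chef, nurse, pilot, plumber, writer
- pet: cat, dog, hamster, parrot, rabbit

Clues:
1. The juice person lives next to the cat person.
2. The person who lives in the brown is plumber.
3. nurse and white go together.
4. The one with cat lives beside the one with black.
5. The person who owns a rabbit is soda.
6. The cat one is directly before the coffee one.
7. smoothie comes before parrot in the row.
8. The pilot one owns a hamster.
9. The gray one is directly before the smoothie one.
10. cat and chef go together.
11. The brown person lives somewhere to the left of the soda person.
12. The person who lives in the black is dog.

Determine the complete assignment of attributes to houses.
Solution:

House | Color | Drink | Job | Pet
---------------------------------
  1   | gray | juice | pilot | hamster
  2   | orange | smoothie | chef | cat
  3   | black | coffee | writer | dog
  4   | brown | tea | plumber | parrot
  5   | white | soda | nurse | rabbit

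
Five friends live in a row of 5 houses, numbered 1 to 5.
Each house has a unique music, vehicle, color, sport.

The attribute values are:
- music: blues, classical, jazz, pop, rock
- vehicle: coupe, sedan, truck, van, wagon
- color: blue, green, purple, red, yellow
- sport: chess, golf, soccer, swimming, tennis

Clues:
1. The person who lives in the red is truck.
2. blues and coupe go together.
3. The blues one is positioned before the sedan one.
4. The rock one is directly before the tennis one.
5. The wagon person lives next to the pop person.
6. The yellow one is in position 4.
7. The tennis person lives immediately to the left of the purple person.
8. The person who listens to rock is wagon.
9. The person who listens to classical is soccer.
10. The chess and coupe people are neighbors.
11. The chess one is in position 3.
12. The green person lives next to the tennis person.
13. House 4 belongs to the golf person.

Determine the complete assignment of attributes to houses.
Solution:

House | Music | Vehicle | Color | Sport
---------------------------------------
  1   | rock | wagon | green | swimming
  2   | pop | truck | red | tennis
  3   | jazz | van | purple | chess
  4   | blues | coupe | yellow | golf
  5   | classical | sedan | blue | soccer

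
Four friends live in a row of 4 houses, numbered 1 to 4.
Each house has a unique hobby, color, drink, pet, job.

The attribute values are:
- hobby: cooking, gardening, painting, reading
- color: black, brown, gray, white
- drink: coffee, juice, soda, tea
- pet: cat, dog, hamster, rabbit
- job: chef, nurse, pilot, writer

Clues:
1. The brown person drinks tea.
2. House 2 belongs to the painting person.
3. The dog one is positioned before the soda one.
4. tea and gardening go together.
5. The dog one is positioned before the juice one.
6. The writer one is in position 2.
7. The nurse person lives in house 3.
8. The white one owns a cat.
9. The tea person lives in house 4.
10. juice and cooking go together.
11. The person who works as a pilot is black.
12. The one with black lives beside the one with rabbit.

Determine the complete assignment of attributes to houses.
Solution:

House | Hobby | Color | Drink | Pet | Job
-----------------------------------------
  1   | reading | black | coffee | dog | pilot
  2   | painting | gray | soda | rabbit | writer
  3   | cooking | white | juice | cat | nurse
  4   | gardening | brown | tea | hamster | chef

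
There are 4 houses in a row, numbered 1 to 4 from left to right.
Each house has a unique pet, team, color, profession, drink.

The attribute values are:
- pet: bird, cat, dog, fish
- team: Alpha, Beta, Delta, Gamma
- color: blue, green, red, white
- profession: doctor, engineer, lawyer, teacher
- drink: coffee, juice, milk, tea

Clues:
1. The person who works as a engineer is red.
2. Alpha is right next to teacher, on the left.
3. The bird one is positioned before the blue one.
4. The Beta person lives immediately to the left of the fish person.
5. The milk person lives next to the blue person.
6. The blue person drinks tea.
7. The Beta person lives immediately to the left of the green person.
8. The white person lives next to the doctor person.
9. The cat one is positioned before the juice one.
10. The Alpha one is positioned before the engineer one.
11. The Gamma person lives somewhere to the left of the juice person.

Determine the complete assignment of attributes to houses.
Solution:

House | Pet | Team | Color | Profession | Drink
-----------------------------------------------
  1   | bird | Beta | white | lawyer | coffee
  2   | fish | Alpha | green | doctor | milk
  3   | cat | Gamma | blue | teacher | tea
  4   | dog | Delta | red | engineer | juice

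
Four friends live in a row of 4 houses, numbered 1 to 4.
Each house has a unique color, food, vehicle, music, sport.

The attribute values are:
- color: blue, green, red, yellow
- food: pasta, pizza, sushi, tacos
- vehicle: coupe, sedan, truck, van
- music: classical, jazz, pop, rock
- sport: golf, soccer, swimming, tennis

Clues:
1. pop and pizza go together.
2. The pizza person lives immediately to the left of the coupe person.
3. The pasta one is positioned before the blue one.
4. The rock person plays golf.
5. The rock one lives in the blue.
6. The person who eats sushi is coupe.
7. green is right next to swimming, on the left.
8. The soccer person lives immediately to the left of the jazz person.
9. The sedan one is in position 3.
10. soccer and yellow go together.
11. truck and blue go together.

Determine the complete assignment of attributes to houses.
Solution:

House | Color | Food | Vehicle | Music | Sport
----------------------------------------------
  1   | yellow | pizza | van | pop | soccer
  2   | green | sushi | coupe | jazz | tennis
  3   | red | pasta | sedan | classical | swimming
  4   | blue | tacos | truck | rock | golf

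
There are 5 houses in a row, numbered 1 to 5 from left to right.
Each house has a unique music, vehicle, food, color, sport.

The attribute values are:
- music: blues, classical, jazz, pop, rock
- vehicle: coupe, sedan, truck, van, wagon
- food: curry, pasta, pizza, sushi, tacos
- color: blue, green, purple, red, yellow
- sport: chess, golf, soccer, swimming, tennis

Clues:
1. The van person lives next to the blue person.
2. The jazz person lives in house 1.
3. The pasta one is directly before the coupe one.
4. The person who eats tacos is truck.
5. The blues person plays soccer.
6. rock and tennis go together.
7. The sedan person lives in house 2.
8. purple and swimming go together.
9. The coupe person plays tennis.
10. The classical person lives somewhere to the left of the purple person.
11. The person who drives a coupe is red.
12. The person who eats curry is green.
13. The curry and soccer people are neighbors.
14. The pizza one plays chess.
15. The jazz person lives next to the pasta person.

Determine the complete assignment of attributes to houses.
Solution:

House | Music | Vehicle | Food | Color | Sport
----------------------------------------------
  1   | jazz | van | curry | green | golf
  2   | blues | sedan | pasta | blue | soccer
  3   | rock | coupe | sushi | red | tennis
  4   | classical | wagon | pizza | yellow | chess
  5   | pop | truck | tacos | purple | swimming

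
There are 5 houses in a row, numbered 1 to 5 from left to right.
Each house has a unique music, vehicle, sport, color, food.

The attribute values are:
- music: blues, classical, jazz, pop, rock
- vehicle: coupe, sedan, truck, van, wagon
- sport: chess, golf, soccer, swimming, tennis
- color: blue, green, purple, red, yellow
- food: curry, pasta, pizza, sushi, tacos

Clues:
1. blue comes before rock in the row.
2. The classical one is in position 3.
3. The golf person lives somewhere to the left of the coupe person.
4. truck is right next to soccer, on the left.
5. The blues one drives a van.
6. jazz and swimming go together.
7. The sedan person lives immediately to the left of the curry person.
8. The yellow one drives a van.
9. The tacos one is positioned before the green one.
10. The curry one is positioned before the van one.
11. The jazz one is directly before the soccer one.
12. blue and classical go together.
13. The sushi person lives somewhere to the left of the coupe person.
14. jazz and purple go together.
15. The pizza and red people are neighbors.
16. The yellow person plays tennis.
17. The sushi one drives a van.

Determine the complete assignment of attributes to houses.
Solution:

House | Music | Vehicle | Sport | Color | Food
----------------------------------------------
  1   | jazz | truck | swimming | purple | pizza
  2   | pop | sedan | soccer | red | tacos
  3   | classical | wagon | golf | blue | curry
  4   | blues | van | tennis | yellow | sushi
  5   | rock | coupe | chess | green | pasta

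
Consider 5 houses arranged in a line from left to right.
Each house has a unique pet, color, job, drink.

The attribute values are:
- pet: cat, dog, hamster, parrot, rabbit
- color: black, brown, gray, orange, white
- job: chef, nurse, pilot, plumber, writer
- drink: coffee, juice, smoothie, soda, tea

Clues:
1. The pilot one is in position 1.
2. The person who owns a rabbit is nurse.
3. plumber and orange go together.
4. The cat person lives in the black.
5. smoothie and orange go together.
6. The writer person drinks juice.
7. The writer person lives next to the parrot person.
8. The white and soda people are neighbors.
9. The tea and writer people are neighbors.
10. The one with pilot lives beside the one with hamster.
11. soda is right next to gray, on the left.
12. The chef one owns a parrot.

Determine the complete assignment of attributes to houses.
Solution:

House | Pet | Color | Job | Drink
---------------------------------
  1   | cat | black | pilot | tea
  2   | hamster | white | writer | juice
  3   | parrot | brown | chef | soda
  4   | rabbit | gray | nurse | coffee
  5   | dog | orange | plumber | smoothie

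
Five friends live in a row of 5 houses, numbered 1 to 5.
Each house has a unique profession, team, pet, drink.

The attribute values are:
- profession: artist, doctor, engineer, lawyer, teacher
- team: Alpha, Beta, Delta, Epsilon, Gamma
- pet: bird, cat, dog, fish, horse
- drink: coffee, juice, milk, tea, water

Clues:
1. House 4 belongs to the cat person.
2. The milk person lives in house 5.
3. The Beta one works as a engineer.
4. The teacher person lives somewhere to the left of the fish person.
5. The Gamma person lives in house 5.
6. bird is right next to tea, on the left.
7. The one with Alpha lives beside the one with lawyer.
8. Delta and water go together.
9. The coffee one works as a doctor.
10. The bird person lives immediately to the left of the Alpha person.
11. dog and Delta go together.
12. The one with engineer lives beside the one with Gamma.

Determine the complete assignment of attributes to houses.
Solution:

House | Profession | Team | Pet | Drink
---------------------------------------
  1   | doctor | Epsilon | bird | coffee
  2   | teacher | Alpha | horse | tea
  3   | lawyer | Delta | dog | water
  4   | engineer | Beta | cat | juice
  5   | artist | Gamma | fish | milk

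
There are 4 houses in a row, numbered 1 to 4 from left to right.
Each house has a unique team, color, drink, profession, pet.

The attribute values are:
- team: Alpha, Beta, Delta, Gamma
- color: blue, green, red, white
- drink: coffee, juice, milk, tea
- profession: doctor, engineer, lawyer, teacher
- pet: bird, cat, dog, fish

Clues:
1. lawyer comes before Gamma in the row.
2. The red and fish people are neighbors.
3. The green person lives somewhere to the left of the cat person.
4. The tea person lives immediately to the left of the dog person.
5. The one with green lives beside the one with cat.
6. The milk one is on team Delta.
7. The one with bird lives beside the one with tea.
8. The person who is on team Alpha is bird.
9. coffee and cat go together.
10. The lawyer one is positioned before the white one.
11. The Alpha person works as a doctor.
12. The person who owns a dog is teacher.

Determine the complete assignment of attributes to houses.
Solution:

House | Team | Color | Drink | Profession | Pet
-----------------------------------------------
  1   | Alpha | red | juice | doctor | bird
  2   | Beta | blue | tea | lawyer | fish
  3   | Delta | green | milk | teacher | dog
  4   | Gamma | white | coffee | engineer | cat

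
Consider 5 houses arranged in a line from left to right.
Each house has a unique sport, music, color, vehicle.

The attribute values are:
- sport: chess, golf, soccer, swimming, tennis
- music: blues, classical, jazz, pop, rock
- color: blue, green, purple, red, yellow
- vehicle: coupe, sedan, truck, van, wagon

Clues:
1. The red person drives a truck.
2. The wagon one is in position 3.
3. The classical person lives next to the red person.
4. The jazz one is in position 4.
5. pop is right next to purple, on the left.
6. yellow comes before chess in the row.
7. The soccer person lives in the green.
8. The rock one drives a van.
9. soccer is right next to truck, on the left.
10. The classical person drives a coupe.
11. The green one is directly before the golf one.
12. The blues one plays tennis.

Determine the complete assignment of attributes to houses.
Solution:

House | Sport | Music | Color | Vehicle
---------------------------------------
  1   | soccer | classical | green | coupe
  2   | golf | pop | red | truck
  3   | tennis | blues | purple | wagon
  4   | swimming | jazz | yellow | sedan
  5   | chess | rock | blue | van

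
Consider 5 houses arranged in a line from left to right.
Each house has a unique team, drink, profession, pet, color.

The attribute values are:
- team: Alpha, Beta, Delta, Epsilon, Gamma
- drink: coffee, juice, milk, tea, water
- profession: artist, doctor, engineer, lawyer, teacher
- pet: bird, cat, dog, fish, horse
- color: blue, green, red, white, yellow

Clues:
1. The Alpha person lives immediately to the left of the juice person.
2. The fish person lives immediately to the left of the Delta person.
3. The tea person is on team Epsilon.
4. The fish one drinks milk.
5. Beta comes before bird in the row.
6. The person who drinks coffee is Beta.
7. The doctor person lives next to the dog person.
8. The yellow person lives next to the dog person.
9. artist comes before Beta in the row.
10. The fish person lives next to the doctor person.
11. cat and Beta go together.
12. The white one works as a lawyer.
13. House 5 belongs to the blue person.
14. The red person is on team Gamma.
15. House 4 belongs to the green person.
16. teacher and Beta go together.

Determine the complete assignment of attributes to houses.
Solution:

House | Team | Drink | Profession | Pet | Color
-----------------------------------------------
  1   | Alpha | milk | lawyer | fish | white
  2   | Delta | juice | doctor | horse | yellow
  3   | Gamma | water | artist | dog | red
  4   | Beta | coffee | teacher | cat | green
  5   | Epsilon | tea | engineer | bird | blue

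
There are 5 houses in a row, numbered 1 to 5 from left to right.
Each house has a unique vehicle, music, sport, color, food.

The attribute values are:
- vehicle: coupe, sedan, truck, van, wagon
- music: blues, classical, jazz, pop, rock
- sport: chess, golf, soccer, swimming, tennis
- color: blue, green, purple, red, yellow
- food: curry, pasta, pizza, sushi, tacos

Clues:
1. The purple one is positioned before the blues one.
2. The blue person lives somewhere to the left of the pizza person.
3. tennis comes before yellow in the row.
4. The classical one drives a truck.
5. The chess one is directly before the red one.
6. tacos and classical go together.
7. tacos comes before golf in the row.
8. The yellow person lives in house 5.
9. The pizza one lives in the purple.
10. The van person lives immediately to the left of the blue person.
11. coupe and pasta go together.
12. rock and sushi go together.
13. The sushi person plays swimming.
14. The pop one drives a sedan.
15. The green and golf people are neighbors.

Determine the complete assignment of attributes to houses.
Solution:

House | Vehicle | Music | Sport | Color | Food
----------------------------------------------
  1   | truck | classical | chess | green | tacos
  2   | van | jazz | golf | red | curry
  3   | wagon | rock | swimming | blue | sushi
  4   | sedan | pop | tennis | purple | pizza
  5   | coupe | blues | soccer | yellow | pasta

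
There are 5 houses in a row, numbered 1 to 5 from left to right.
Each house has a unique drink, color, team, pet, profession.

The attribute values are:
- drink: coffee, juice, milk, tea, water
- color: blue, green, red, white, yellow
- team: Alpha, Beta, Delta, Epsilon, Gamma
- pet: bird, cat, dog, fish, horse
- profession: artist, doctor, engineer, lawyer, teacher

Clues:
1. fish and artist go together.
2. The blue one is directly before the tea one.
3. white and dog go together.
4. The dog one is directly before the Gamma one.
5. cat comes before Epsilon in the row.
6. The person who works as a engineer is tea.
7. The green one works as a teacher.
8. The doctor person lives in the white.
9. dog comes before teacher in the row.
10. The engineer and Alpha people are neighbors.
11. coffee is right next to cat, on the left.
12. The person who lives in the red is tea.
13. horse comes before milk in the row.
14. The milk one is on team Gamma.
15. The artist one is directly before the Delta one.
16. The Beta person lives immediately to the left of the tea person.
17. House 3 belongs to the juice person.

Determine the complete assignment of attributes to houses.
Solution:

House | Drink | Color | Team | Pet | Profession
-----------------------------------------------
  1   | coffee | blue | Beta | fish | artist
  2   | tea | red | Delta | cat | engineer
  3   | juice | yellow | Alpha | horse | lawyer
  4   | water | white | Epsilon | dog | doctor
  5   | milk | green | Gamma | bird | teacher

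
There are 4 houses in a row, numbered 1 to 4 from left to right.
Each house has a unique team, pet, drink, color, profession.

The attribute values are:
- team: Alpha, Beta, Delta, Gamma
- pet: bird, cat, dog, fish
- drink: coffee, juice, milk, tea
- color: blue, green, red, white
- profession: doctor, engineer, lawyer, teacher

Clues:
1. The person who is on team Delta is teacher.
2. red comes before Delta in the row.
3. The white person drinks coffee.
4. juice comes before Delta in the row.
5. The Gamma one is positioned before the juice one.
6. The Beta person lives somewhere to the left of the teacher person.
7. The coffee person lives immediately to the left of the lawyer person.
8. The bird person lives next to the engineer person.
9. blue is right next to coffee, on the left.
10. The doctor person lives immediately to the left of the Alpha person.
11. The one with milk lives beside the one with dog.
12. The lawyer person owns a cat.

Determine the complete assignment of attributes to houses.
Solution:

House | Team | Pet | Drink | Color | Profession
-----------------------------------------------
  1   | Gamma | bird | milk | blue | doctor
  2   | Alpha | dog | coffee | white | engineer
  3   | Beta | cat | juice | red | lawyer
  4   | Delta | fish | tea | green | teacher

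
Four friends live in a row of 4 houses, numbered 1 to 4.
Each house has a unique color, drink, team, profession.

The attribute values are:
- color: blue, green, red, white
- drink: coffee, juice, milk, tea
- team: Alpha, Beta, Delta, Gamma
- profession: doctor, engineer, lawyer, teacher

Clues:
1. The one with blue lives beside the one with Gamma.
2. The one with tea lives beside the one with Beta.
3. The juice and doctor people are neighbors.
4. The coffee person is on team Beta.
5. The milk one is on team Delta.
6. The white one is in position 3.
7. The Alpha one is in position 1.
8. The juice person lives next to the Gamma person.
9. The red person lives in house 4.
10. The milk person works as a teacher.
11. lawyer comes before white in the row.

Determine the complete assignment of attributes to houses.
Solution:

House | Color | Drink | Team | Profession
-----------------------------------------
  1   | blue | juice | Alpha | lawyer
  2   | green | tea | Gamma | doctor
  3   | white | coffee | Beta | engineer
  4   | red | milk | Delta | teacher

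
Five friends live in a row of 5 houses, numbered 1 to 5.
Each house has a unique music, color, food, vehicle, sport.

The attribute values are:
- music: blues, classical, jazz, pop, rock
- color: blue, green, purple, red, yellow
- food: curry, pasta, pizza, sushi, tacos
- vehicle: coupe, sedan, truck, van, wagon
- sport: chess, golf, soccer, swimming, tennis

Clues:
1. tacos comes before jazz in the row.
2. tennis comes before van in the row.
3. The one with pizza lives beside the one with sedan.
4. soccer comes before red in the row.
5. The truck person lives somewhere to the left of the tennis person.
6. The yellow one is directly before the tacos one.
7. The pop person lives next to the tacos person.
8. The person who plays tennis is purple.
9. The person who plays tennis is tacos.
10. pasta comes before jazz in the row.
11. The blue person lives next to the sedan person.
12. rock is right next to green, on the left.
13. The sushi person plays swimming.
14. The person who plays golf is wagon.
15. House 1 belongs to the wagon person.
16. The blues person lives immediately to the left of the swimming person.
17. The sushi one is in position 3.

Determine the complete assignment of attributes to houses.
Solution:

House | Music | Color | Food | Vehicle | Sport
----------------------------------------------
  1   | rock | blue | pizza | wagon | golf
  2   | blues | green | pasta | sedan | soccer
  3   | pop | yellow | sushi | truck | swimming
  4   | classical | purple | tacos | coupe | tennis
  5   | jazz | red | curry | van | chess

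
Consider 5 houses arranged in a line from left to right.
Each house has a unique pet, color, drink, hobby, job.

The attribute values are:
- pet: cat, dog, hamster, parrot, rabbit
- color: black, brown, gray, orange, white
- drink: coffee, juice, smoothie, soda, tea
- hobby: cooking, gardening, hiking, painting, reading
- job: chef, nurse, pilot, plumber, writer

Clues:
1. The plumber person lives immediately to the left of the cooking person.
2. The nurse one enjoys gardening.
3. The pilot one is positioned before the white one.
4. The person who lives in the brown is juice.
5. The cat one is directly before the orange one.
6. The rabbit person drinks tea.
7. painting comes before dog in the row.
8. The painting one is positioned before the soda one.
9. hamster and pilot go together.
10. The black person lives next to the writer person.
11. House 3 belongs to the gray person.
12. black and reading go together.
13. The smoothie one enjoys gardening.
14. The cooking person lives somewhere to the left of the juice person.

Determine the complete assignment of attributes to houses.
Solution:

House | Pet | Color | Drink | Hobby | Job
-----------------------------------------
  1   | cat | black | coffee | reading | plumber
  2   | rabbit | orange | tea | cooking | writer
  3   | parrot | gray | smoothie | gardening | nurse
  4   | hamster | brown | juice | painting | pilot
  5   | dog | white | soda | hiking | chef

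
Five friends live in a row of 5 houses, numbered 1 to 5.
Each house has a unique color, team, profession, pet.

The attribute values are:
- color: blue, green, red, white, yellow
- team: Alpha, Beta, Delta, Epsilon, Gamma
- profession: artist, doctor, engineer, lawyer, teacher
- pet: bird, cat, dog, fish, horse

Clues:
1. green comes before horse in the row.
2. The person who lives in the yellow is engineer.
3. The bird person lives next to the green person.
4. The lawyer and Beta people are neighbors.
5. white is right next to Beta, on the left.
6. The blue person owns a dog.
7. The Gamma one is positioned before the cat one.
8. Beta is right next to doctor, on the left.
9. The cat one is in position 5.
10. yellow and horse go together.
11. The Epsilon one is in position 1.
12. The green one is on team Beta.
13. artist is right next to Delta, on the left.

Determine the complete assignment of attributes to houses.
Solution:

House | Color | Team | Profession | Pet
---------------------------------------
  1   | white | Epsilon | lawyer | bird
  2   | green | Beta | artist | fish
  3   | blue | Delta | doctor | dog
  4   | yellow | Gamma | engineer | horse
  5   | red | Alpha | teacher | cat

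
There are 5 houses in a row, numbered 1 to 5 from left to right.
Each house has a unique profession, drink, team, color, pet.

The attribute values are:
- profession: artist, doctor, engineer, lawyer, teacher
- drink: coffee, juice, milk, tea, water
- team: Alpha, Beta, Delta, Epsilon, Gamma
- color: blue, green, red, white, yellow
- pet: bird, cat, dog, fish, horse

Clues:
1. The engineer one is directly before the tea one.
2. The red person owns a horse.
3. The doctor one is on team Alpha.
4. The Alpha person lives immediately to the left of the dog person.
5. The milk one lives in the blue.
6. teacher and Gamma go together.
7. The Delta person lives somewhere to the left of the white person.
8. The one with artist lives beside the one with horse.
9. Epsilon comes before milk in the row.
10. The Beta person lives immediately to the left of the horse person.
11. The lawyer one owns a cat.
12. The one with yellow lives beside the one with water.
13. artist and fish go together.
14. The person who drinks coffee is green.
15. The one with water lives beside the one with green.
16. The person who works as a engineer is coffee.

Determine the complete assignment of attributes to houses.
Solution:

House | Profession | Drink | Team | Color | Pet
-----------------------------------------------
  1   | artist | juice | Beta | yellow | fish
  2   | doctor | water | Alpha | red | horse
  3   | engineer | coffee | Delta | green | dog
  4   | lawyer | tea | Epsilon | white | cat
  5   | teacher | milk | Gamma | blue | bird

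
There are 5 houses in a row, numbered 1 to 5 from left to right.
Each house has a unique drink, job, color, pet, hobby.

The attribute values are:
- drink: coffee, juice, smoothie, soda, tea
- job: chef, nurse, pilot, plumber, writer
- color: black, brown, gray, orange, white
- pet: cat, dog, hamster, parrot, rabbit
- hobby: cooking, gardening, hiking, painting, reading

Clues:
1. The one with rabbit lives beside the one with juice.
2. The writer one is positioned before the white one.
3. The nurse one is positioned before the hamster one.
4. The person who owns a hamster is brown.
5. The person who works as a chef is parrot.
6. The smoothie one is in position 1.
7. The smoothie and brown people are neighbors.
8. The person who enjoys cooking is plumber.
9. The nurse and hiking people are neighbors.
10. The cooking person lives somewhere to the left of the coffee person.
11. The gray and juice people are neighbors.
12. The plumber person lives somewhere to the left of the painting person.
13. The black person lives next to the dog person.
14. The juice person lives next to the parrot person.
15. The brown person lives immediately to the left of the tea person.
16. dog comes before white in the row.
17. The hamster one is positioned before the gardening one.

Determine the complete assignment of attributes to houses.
Solution:

House | Drink | Job | Color | Pet | Hobby
-----------------------------------------
  1   | smoothie | nurse | gray | rabbit | reading
  2   | juice | writer | brown | hamster | hiking
  3   | tea | chef | black | parrot | gardening
  4   | soda | plumber | orange | dog | cooking
  5   | coffee | pilot | white | cat | painting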